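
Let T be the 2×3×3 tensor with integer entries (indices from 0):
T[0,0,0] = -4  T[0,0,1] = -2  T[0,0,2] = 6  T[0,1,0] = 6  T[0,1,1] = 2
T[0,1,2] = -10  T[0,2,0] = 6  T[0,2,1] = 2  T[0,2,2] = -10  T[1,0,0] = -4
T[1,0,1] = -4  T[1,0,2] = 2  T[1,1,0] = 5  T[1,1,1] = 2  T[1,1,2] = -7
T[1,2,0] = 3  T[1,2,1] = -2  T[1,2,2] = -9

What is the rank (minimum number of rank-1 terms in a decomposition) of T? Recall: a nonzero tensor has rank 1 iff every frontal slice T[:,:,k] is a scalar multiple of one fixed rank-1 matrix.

3

Lower bound: the mode-2 unfolding of T (rows indexed by j, columns by (i,k) = (0,0), (0,1), (0,2), (1,0), (1,1), (1,2)) is [[-4, -2, 6, -4, -4, 2], [6, 2, -10, 5, 2, -7], [6, 2, -10, 3, -2, -9]].
There the 3×3 minor on rows j ∈ {0, 1, 2}, columns (i,k) ∈ {(0,0), (0,1), (1,0)} is det [[-4, -2, -4], [6, 2, 5], [6, 2, 3]] = -8 ≠ 0, so this unfolding has rank ≥ 3; CP rank is at least every unfolding rank, so rank(T) ≥ 3. (Flattening ranks never certify an upper bound on CP rank; for that we must actually write T with 3 rank-1 terms.)
Upper bound: T is a sum of 3 rank-1 terms, T = [0, 1] (x) [2, -1, 1] (x) [-1, -2, -1] + [1, 0] (x) [1, -1, -1] (x) [-2, -2, 2] + [1, 1] (x) [1, -2, -2] (x) [-2, 0, 4] (one valid choice — decompositions are not unique — normalised so each a, b is primitive with positive first nonzero entry; check it by expanding all entries), so rank(T) ≤ 3.
These bounds meet, so rank(T) = 3.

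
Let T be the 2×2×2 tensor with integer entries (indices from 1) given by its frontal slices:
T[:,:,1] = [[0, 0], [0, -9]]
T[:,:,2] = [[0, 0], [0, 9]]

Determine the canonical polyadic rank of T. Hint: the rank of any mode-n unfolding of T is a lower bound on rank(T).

1

Lower bound: T ≠ 0 (e.g. T[2,2,1] = -9), so rank(T) ≥ 1.
Upper bound: the mode-1 fibre T[:,2,1] = [0, -9] gives a = [0, 1] (primitive direction); the mode-2 fibre T[2,:,1] = [0, -9] gives b = [0, 1]; then c[k] = T[2,2,k] / (a[2]·b[2]) = [-9, 9] / 1 = [-9, 9].
Expanding [0, 1] (x) [0, 1] (x) [-9, 9] reproduces all 8 entries of T, so T = [0, 1] (x) [0, 1] (x) [-9, 9] and rank(T) ≤ 1.
These bounds meet, so rank(T) = 1.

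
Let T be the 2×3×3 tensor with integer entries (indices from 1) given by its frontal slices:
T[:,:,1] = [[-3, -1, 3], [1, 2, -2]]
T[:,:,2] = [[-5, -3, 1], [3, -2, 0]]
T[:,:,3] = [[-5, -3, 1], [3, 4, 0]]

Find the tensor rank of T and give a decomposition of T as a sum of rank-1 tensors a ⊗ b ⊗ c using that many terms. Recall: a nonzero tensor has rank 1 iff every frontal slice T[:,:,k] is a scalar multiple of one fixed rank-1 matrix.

rank(T) = 3

Lower bound: in the mode-2 unfolding of T (rows indexed by j, columns by (i,k)) the 3×3 minor on rows j ∈ {1, 2, 3}, columns (i,k) ∈ {(1,1), (1,2), (2,1)} is det [[-3, -5, 1], [-1, -3, 2], [3, 1, -2]] = -24 ≠ 0, so that unfolding has rank ≥ 3 and hence rank(T) ≥ 3 (CP rank is at least every unfolding rank, though it can be larger).
Upper bound: T is a sum of 3 rank-1 terms, T = [0, 1] ⊗ [0, 1, 0] ⊗ [2, -4, 2] + [1, -1] ⊗ [1, 1, 1] ⊗ [1, -1, -1] + [2, -1] ⊗ [2, 1, -1] ⊗ [-1, -1, -1] (written with every a and b primitive with positive leading entry and the scale carried by c; CP decompositions are not unique, and this one is verified by expanding entrywise), so rank(T) ≤ 3.
These bounds meet, so rank(T) = 3.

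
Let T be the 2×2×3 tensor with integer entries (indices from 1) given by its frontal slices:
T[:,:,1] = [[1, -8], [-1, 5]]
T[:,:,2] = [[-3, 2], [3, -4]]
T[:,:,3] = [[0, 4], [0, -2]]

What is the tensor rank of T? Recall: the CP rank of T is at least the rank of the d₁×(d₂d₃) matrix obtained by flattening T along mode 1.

Lower bound: the mode-3 unfolding of T (rows indexed by k, columns by (i,j) = (1,1), (1,2), (2,1), (2,2)) is [[1, -8, -1, 5], [-3, 2, 3, -4], [0, 4, 0, -2]].
There the 2×2 minor on rows k ∈ {1, 2}, columns (i,j) ∈ {(1,1), (1,2)} is det [[1, -8], [-3, 2]] = -22 ≠ 0, so this unfolding has rank ≥ 2; CP rank is at least every unfolding rank, so rank(T) ≥ 2. (This is only a lower bound: in general the CP rank may exceed every unfolding rank, so we still need to exhibit 2 rank-1 terms summing to T.)
Upper bound — finding two terms. Write S_k = T[:,:,k] for the frontal slices: S₁ = [[1, -8], [-1, 5]], S₂ = [[-3, 2], [3, -4]], S₃ = [[0, 4], [0, -2]].
If T = a₁ (x) b₁ (x) c₁ + a₂ (x) b₂ (x) c₂ then each S_k = c₁[k]·a₁b₁ᵀ + c₂[k]·a₂b₂ᵀ. S₁ and S₂ are linearly independent, so a₁b₁ᵀ and a₂b₂ᵀ must span the same plane of matrices: they are the rank-1 matrices of the form x·S₁ + y·S₂.
det(x·S₁ + y·S₂) is −3·x² + 7·xy + 6·y² = −(x − 3·y)(3·x + 2·y), vanishing at (x:y) = (3:1) and (2:-3).
M₁ = 3·S₁ + S₂ = [[0, -22], [0, 11]] = (-11)·[2, -1][0, 1]ᵀ and M₂ = 2·S₁ − 3·S₂ = [[11, -22], [-11, 22]] = 11·[1, -1][1, -2]ᵀ, so take a₁ = [2, -1], b₁ = [0, 1], a₂ = [1, -1], b₂ = [1, -2].
Each slice is an integer combination of E₁ = a₁b₁ᵀ and E₂ = a₂b₂ᵀ: S₁ = −3·E₁ + E₂, S₂ = −2·E₁ − 3·E₂, S₃ = 2·E₁; reading off coefficients, c₁ = [-3, -2, 2] and c₂ = [1, -3, 0].
Hence T = [2, -1] (x) [0, 1] (x) [-3, -2, 2] + [1, -1] (x) [1, -2] (x) [1, -3, 0], so rank(T) ≤ 2.
These bounds meet, so rank(T) = 2.
Check entry T[1,1,3] = 0: (2)·(0)·(2) + (1)·(1)·(0) = 0.

2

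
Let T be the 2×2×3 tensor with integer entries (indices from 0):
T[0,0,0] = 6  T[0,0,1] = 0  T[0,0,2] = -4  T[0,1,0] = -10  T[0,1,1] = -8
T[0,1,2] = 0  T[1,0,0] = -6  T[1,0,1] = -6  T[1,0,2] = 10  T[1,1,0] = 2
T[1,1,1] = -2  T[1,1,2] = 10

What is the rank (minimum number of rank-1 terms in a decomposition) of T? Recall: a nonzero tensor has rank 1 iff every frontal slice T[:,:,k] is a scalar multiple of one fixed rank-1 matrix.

3

Lower bound: the mode-3 unfolding of T (rows indexed by k, columns by (i,j) = (0,0), (0,1), (1,0), (1,1)) is [[6, -10, -6, 2], [0, -8, -6, -2], [-4, 0, 10, 10]].
There the 3×3 minor on rows k ∈ {0, 1, 2}, columns (i,j) ∈ {(0,0), (0,1), (1,0)} is det [[6, -10, -6], [0, -8, -6], [-4, 0, 10]] = -528 ≠ 0, so this unfolding has rank ≥ 3; CP rank is at least every unfolding rank, so rank(T) ≥ 3. (Flattening ranks never certify an upper bound on CP rank; for that we must actually write T with 3 rank-1 terms.)
Upper bound: T is a sum of 3 rank-1 terms, T = [1, -1] ⊗ [1, 2] ⊗ [0, 0, -4] + [1, 1] ⊗ [1, 1] ⊗ [-2, -4, 4] + [2, -1] ⊗ [1, -1] ⊗ [4, 2, -2] (one valid choice — decompositions are not unique — normalised so each a, b is primitive with positive first nonzero entry; check it by expanding all entries), so rank(T) ≤ 3.
These bounds meet, so rank(T) = 3.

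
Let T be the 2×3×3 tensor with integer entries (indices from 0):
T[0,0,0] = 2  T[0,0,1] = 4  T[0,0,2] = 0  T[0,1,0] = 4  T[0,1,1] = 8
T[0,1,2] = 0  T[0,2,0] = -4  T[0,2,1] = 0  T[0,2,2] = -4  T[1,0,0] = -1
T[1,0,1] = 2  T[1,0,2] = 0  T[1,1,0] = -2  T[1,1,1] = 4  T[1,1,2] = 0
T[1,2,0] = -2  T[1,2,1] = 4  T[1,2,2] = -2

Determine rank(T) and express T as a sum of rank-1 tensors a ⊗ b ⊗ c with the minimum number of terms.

rank(T) = 3

Lower bound: in the mode-3 unfolding of T (rows indexed by k, columns by (i,j)) the 3×3 minor on rows k ∈ {0, 1, 2}, columns (i,j) ∈ {(0,0), (0,2), (1,0)} is det [[2, -4, -1], [4, 0, 2], [0, -4, 0]] = 32 ≠ 0, so that unfolding has rank ≥ 3 and hence rank(T) ≥ 3 (CP rank is at least every unfolding rank, though it can be larger).
Upper bound: T is a sum of 3 rank-1 terms, T = [0, 1] ⊗ [1, 2, 1] ⊗ [0, 4, 0] + [2, -1] ⊗ [1, 2, 0] ⊗ [1, 2, 0] + [2, 1] ⊗ [0, 0, 1] ⊗ [-2, 0, -2] (written with every a and b primitive with positive leading entry and the scale carried by c; CP decompositions are not unique, and this one is verified by expanding entrywise), so rank(T) ≤ 3.
These bounds meet, so rank(T) = 3.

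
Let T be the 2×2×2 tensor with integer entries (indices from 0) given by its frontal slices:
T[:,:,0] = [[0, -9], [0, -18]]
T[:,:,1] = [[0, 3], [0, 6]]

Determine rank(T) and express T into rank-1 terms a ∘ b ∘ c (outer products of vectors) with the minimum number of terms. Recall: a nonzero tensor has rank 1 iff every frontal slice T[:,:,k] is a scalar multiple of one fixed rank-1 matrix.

rank(T) = 1

Lower bound: T ≠ 0 (e.g. T[0,1,0] = -9), so rank(T) ≥ 1.
Upper bound: the mode-1 fibre T[:,1,0] = [-9, -18] gives a = [1, 2] (primitive direction); the mode-2 fibre T[0,:,0] = [0, -9] gives b = [0, 1]; then c[k] = T[0,1,k] / (a[0]·b[1]) = [-9, 3] / 1 = [-9, 3].
Expanding [1, 2] ∘ [0, 1] ∘ [-9, 3] reproduces all 8 entries of T, so T = [1, 2] ∘ [0, 1] ∘ [-9, 3] and rank(T) ≤ 1.
These bounds meet, so rank(T) = 1.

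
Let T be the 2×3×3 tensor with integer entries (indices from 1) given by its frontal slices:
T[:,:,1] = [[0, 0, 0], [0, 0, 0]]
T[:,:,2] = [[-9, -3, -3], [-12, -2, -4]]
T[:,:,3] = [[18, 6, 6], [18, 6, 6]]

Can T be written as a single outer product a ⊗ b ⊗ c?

The mode-1 unfolding of T (rows indexed by i, columns by (j,k) = (1,1), (1,2), (1,3), (2,1), (2,2), (2,3), (3,1), (3,2), (3,3)) is [[0, -9, 18, 0, -3, 6, 0, -3, 6], [0, -12, 18, 0, -2, 6, 0, -4, 6]].
There the 2×2 minor on rows i ∈ {1, 2}, columns (j,k) ∈ {(1,2), (1,3)} is det [[-9, 18], [-12, 18]] = 54 ≠ 0, so this unfolding has rank ≥ 2; CP rank is at least every unfolding rank, so rank(T) ≥ 2.
In particular rank(T) ≥ 2 > 1, so T is not rank-1.

No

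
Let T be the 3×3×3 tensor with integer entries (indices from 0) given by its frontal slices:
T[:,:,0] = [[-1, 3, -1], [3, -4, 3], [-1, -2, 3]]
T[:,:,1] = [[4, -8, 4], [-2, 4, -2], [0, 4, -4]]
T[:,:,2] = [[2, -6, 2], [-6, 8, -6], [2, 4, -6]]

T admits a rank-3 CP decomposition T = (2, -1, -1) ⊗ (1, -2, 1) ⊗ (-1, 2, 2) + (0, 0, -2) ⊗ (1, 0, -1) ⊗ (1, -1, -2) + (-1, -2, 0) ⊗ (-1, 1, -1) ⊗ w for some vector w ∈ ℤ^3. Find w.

w = (1, 0, -2)

Subtract the known terms from T to get the rank-1 residual R = (-1, -2, 0) ⊗ (-1, 1, -1) ⊗ w, so R[i,j,k] = a[i]·b[j]·w[k]. Pick indices with nonzero a[0]·b[0] = (-1)·(-1) = 1. Only the fibre through (0,0,·) is needed: R[0,0,:] = T[0,0,:] − Σₗ aₗ[0]bₗ[0]cₗ = [-1, 4, 2] − (2)·(1)·(-1, 2, 2) − (0)·(1)·(1, -1, -2) = [1, 0, -2]. Then w[k] = R[0,0,k] / 1 for each k, giving w = [1, 0, -2] / 1 = (1, 0, -2).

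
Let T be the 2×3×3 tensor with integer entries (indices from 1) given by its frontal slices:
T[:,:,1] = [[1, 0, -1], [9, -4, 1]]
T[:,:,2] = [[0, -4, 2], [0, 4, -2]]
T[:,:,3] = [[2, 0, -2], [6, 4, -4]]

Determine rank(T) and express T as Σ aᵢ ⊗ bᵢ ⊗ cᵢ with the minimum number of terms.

rank(T) = 3

Lower bound: the mode-3 unfolding of T (rows indexed by k, columns by (i,j) = (1,1), (1,2), (1,3), (2,1), (2,2), (2,3)) is [[1, 0, -1, 9, -4, 1], [0, -4, 2, 0, 4, -2], [2, 0, -2, 6, 4, -4]].
There the 3×3 minor on rows k ∈ {1, 2, 3}, columns (i,j) ∈ {(1,1), (1,2), (2,1)} is det [[1, 0, 9], [0, -4, 0], [2, 0, 6]] = 48 ≠ 0, so this unfolding has rank ≥ 3; CP rank is at least every unfolding rank, so rank(T) ≥ 3. (Unfolding ranks only ever bound the CP rank from below — rank(T) can be strictly larger than all of them — so the matching upper bound has to come from an explicit 3-term decomposition.)
Upper bound: T is a sum of 3 rank-1 terms, T = (0, 1) ⊗ (2, -2, 1) ⊗ (4, 0, 2) + (1, -1) ⊗ (0, 2, -1) ⊗ (-1, -2, -2) + (1, 1) ⊗ (1, 2, -2) ⊗ (1, 0, 2) (one valid choice — decompositions are not unique — normalised so each a, b is primitive with positive first nonzero entry; check it by expanding all entries), so rank(T) ≤ 3.
These bounds meet, so rank(T) = 3.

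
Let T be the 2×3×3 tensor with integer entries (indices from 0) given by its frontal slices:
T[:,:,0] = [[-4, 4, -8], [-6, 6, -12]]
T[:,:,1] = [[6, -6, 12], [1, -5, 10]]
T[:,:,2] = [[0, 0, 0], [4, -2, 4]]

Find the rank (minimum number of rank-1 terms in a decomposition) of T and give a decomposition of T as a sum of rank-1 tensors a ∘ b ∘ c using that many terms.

Lower bound: the mode-2 unfolding of T (rows indexed by j, columns by (i,k) = (0,0), (0,1), (0,2), (1,0), (1,1), (1,2)) is [[-4, 6, 0, -6, 1, 4], [4, -6, 0, 6, -5, -2], [-8, 12, 0, -12, 10, 4]].
There the 2×2 minor on rows j ∈ {0, 1}, columns (i,k) ∈ {(0,0), (1,1)} is det [[-4, 1], [4, -5]] = 16 ≠ 0, so this unfolding has rank ≥ 2; CP rank is at least every unfolding rank, so rank(T) ≥ 2. (Unfolding ranks only ever bound the CP rank from below — rank(T) can be strictly larger than all of them — so the matching upper bound has to come from an explicit 2-term decomposition.)
Upper bound — finding two terms. Write S_k = T[:,:,k] for the frontal slices: S₀ = [[-4, 4, -8], [-6, 6, -12]], S₁ = [[6, -6, 12], [1, -5, 10]], S₂ = [[0, 0, 0], [4, -2, 4]].
If T = a₁ ∘ b₁ ∘ c₁ + a₂ ∘ b₂ ∘ c₂ then each S_k = c₁[k]·a₁b₁ᵀ + c₂[k]·a₂b₂ᵀ. S₀ and S₁ are linearly independent, so a₁b₁ᵀ and a₂b₂ᵀ must span the same plane of matrices: they are the rank-1 matrices of the form x·S₀ + y·S₁.
The 2×2 minor of x·S₀ + y·S₁ on rows {0,1}, columns {0,1} is 16·xy − 24·y² = 8·(2·x − 3·y)(y), vanishing at (x:y) = (3:2) and (1:0).
M₁ = 3·S₀ + 2·S₁ = [[0, 0, 0], [-16, 8, -16]] = (-8)·(0, 1)(2, -1, 2)ᵀ and M₂ = S₀ = [[-4, 4, -8], [-6, 6, -12]] = (-2)·(2, 3)(1, -1, 2)ᵀ, so take a₁ = (0, 1), b₁ = (2, -1, 2), a₂ = (2, 3), b₂ = (1, -1, 2).
Each slice is an integer combination of E₁ = a₁b₁ᵀ and E₂ = a₂b₂ᵀ: S₀ = −2·E₂, S₁ = −4·E₁ + 3·E₂, S₂ = 2·E₁; reading off coefficients, c₁ = (0, -4, 2) and c₂ = (-2, 3, 0).
Hence T = (0, 1) ∘ (2, -1, 2) ∘ (0, -4, 2) + (2, 3) ∘ (1, -1, 2) ∘ (-2, 3, 0), so rank(T) ≤ 2.
These bounds meet, so rank(T) = 2.

rank(T) = 2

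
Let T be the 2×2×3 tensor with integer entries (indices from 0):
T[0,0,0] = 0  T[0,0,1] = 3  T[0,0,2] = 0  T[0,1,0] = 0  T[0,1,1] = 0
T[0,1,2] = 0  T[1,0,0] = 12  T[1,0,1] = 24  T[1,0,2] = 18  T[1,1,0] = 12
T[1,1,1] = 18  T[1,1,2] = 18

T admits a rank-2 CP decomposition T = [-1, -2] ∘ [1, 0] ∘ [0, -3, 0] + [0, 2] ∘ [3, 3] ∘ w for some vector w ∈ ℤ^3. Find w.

w = [2, 3, 3]

Subtract the known terms from T to get the rank-1 residual R = [0, 2] ∘ [3, 3] ∘ w, so R[i,j,k] = a[i]·b[j]·w[k]. Pick indices with nonzero a[1]·b[0] = (2)·(3) = 6. Only the fibre through (1,0,·) is needed: R[1,0,:] = T[1,0,:] − Σₗ aₗ[1]bₗ[0]cₗ = [12, 24, 18] − (-2)·(1)·[0, -3, 0] = [12, 18, 18]. Then w[k] = R[1,0,k] / 6 for each k, giving w = [12, 18, 18] / 6 = [2, 3, 3].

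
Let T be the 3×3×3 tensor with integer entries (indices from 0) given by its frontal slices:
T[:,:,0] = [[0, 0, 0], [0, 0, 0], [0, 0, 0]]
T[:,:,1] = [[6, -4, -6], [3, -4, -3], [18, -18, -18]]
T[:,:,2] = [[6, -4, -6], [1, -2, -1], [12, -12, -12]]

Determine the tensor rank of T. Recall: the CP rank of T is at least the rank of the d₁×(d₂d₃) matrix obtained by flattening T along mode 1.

Lower bound: the mode-2 unfolding of T (rows indexed by j, columns by (i,k) = (0,0), (0,1), (0,2), (1,0), (1,1), (1,2), (2,0), (2,1), (2,2)) is [[0, 6, 6, 0, 3, 1, 0, 18, 12], [0, -4, -4, 0, -4, -2, 0, -18, -12], [0, -6, -6, 0, -3, -1, 0, -18, -12]].
There the 2×2 minor on rows j ∈ {0, 1}, columns (i,k) ∈ {(0,1), (1,1)} is det [[6, 3], [-4, -4]] = -12 ≠ 0, so this unfolding has rank ≥ 2; CP rank is at least every unfolding rank, so rank(T) ≥ 2. (This is only a lower bound: in general the CP rank may exceed every unfolding rank, so we still need to exhibit 2 rank-1 terms summing to T.)
Upper bound — finding two terms. Write S_k = T[:,:,k] for the frontal slices: S₀ = [[0, 0, 0], [0, 0, 0], [0, 0, 0]], S₁ = [[6, -4, -6], [3, -4, -3], [18, -18, -18]], S₂ = [[6, -4, -6], [1, -2, -1], [12, -12, -12]].
If T = a₁ ∘ b₁ ∘ c₁ + a₂ ∘ b₂ ∘ c₂ then each S_k = c₁[k]·a₁b₁ᵀ + c₂[k]·a₂b₂ᵀ. S₁ and S₂ are linearly independent, so a₁b₁ᵀ and a₂b₂ᵀ must span the same plane of matrices: they are the rank-1 matrices of the form x·S₁ + y·S₂.
The 2×2 minor of x·S₁ + y·S₂ on rows {0,1}, columns {0,1} is −12·x² − 20·xy − 8·y² = (-4)·(3·x + 2·y)(x + y), vanishing at (x:y) = (2:-3) and (1:-1).
M₁ = 2·S₁ − 3·S₂ = [[-6, 4, 6], [3, -2, -3], [0, 0, 0]] = −[2, -1, 0][3, -2, -3]ᵀ and M₂ = S₁ − S₂ = [[0, 0, 0], [2, -2, -2], [6, -6, -6]] = 2·[0, 1, 3][1, -1, -1]ᵀ, so take a₁ = [2, -1, 0], b₁ = [3, -2, -3], a₂ = [0, 1, 3], b₂ = [1, -1, -1].
Each slice is an integer combination of E₁ = a₁b₁ᵀ and E₂ = a₂b₂ᵀ: S₀ = 0, S₁ = E₁ + 6·E₂, S₂ = E₁ + 4·E₂; reading off coefficients, c₁ = [0, 1, 1] and c₂ = [0, 6, 4].
Hence T = [2, -1, 0] ∘ [3, -2, -3] ∘ [0, 1, 1] + [0, 1, 3] ∘ [1, -1, -1] ∘ [0, 6, 4], so rank(T) ≤ 2.
These bounds meet, so rank(T) = 2.

2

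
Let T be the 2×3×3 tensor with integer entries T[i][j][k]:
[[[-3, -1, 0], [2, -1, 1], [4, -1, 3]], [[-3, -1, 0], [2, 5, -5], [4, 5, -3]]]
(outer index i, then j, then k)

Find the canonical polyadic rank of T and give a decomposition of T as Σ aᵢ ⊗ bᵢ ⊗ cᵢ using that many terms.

Lower bound: in the mode-2 unfolding of T (rows indexed by j, columns by (i,k)) the 3×3 minor on rows j ∈ {0, 1, 2}, columns (i,k) ∈ {(0,0), (0,1), (0,2)} is det [[-3, -1, 0], [2, -1, 1], [4, -1, 3]] = 8 ≠ 0, so that unfolding has rank ≥ 3 and hence rank(T) ≥ 3 (CP rank is at least every unfolding rank, though it can be larger).
Upper bound: T is a sum of 3 rank-1 terms, T = [1, -2] ⊗ [0, 1, 1] ⊗ [0, -2, 2] + [1, 1] ⊗ [1, -1, -1] ⊗ [-2, -1, 1] + [1, 1] ⊗ [1, 0, -2] ⊗ [-1, 0, -1] (one valid choice — decompositions are not unique — normalised so each a, b is primitive with positive first nonzero entry; check it by expanding all entries), so rank(T) ≤ 3.
These bounds meet, so rank(T) = 3.

rank(T) = 3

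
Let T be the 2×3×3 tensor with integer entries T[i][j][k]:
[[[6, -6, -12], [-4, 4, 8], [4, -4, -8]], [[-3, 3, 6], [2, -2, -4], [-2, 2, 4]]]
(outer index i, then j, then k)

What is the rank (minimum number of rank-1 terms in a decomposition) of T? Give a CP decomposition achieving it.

Lower bound: T ≠ 0 (e.g. T[0,0,0] = 6), so rank(T) ≥ 1.
Upper bound: the mode-1 fibre T[:,0,0] = [6, -3] gives a = [2, -1] (primitive direction); the mode-2 fibre T[0,:,0] = [6, -4, 4] gives b = [3, -2, 2]; then c[k] = T[0,0,k] / (a[0]·b[0]) = [6, -6, -12] / 6 = [1, -1, -2].
Expanding [2, -1] ⊗ [3, -2, 2] ⊗ [1, -1, -2] reproduces all 18 entries of T, so T = [2, -1] ⊗ [3, -2, 2] ⊗ [1, -1, -2] and rank(T) ≤ 1.
These bounds meet, so rank(T) = 1.

rank(T) = 1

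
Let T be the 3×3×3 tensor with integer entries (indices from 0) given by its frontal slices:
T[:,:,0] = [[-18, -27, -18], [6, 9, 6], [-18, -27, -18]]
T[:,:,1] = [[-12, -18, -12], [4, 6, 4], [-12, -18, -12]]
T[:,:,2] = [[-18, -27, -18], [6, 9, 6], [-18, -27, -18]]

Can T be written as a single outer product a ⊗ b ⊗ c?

Yes

If T = a ⊗ b ⊗ c then every fibre of T is a multiple of the corresponding factor, so read the factors off the fibres through the nonzero entry T[0,0,0] = -18.
The mode-1 fibre T[:,0,0] = [-18, 6, -18] gives a = [3, -1, 3] (primitive direction); the mode-2 fibre T[0,:,0] = [-18, -27, -18] gives b = [2, 3, 2]; then c[k] = T[0,0,k] / (a[0]·b[0]) = [-18, -12, -18] / 6 = [-3, -2, -3].
Expanding [3, -1, 3] ⊗ [2, 3, 2] ⊗ [-3, -2, -3] reproduces all 27 entries of T, so T = [3, -1, 3] ⊗ [2, 3, 2] ⊗ [-3, -2, -3] and rank(T) ≤ 1.
Equivalently every frontal slice T[:,:,k] is c[k] times the rank-1 matrix [3, -1, 3] ⊗ [2, 3, 2]. So T has rank 1 (it is nonzero).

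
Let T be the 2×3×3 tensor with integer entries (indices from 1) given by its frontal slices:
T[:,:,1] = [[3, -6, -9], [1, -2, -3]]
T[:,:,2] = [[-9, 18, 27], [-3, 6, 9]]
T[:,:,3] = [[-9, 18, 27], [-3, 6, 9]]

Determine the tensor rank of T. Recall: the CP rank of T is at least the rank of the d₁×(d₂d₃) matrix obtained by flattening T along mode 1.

Lower bound: T ≠ 0 (e.g. T[1,1,1] = 3), so rank(T) ≥ 1.
Upper bound: if T = a ⊗ b ⊗ c then every fibre of T is a multiple of the corresponding factor, so read the factors off the fibres through the nonzero entry T[1,1,1] = 3.
The mode-1 fibre T[:,1,1] = [3, 1] gives a = [3, 1] (primitive direction); the mode-2 fibre T[1,:,1] = [3, -6, -9] gives b = [1, -2, -3]; then c[k] = T[1,1,k] / (a[1]·b[1]) = [3, -9, -9] / 3 = [1, -3, -3].
Expanding [3, 1] ⊗ [1, -2, -3] ⊗ [1, -3, -3] reproduces all 18 entries of T, so T = [3, 1] ⊗ [1, -2, -3] ⊗ [1, -3, -3] and rank(T) ≤ 1.
These bounds meet, so rank(T) = 1.
Check entry T[2,1,3] = -3: (1)·(1)·(-3) = -3.

1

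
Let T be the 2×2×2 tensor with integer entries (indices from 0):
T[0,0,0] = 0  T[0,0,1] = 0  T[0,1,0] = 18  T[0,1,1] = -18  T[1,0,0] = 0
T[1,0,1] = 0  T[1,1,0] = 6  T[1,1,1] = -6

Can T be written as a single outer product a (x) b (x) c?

Yes

The mode-1 fibre T[:,1,0] = [18, 6] gives a = [3, 1] (primitive direction); the mode-2 fibre T[0,:,0] = [0, 18] gives b = [0, 1]; then c[k] = T[0,1,k] / (a[0]·b[1]) = [18, -18] / 3 = [6, -6].
Expanding [3, 1] (x) [0, 1] (x) [6, -6] reproduces all 8 entries of T, so T = [3, 1] (x) [0, 1] (x) [6, -6] and rank(T) ≤ 1.
Equivalently every frontal slice T[:,:,k] is c[k] times the rank-1 matrix [3, 1] (x) [0, 1]. So T has rank 1 (it is nonzero).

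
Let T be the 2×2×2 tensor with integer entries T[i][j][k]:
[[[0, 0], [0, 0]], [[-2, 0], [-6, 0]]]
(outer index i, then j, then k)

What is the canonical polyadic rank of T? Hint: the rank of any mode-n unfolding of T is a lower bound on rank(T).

Lower bound: T ≠ 0 (e.g. T[1,0,0] = -2), so rank(T) ≥ 1.
Upper bound: if T = a ⊗ b ⊗ c then every fibre of T is a multiple of the corresponding factor, so read the factors off the fibres through the nonzero entry T[1,0,0] = -2.
The mode-1 fibre T[:,0,0] = [0, -2] gives a = [0, 1] (primitive direction); the mode-2 fibre T[1,:,0] = [-2, -6] gives b = [1, 3]; then c[k] = T[1,0,k] / (a[1]·b[0]) = [-2, 0] / 1 = [-2, 0].
Expanding [0, 1] ⊗ [1, 3] ⊗ [-2, 0] reproduces all 8 entries of T, so T = [0, 1] ⊗ [1, 3] ⊗ [-2, 0] and rank(T) ≤ 1.
These bounds meet, so rank(T) = 1.

1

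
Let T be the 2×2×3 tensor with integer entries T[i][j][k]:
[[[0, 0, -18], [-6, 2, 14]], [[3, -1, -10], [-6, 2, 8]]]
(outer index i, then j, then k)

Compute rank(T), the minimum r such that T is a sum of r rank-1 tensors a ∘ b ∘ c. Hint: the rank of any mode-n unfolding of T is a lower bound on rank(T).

Lower bound: the mode-1 unfolding of T (rows indexed by i, columns by (j,k) = (0,0), (0,1), (0,2), (1,0), (1,1), (1,2)) is [[0, 0, -18, -6, 2, 14], [3, -1, -10, -6, 2, 8]].
There the 2×2 minor on rows i ∈ {0, 1}, columns (j,k) ∈ {(0,0), (0,2)} is det [[0, -18], [3, -10]] = 54 ≠ 0, so this unfolding has rank ≥ 2; CP rank is at least every unfolding rank, so rank(T) ≥ 2. (Unfolding ranks only ever bound the CP rank from below — rank(T) can be strictly larger than all of them — so the matching upper bound has to come from an explicit 2-term decomposition.)
Upper bound — finding two terms. Write S_k = T[:,:,k] for the frontal slices: S₀ = [[0, -6], [3, -6]], S₁ = [[0, 2], [-1, 2]], S₂ = [[-18, 14], [-10, 8]].
If T = a₁ ∘ b₁ ∘ c₁ + a₂ ∘ b₂ ∘ c₂ then each S_k = c₁[k]·a₁b₁ᵀ + c₂[k]·a₂b₂ᵀ. S₀ and S₂ are linearly independent, so a₁b₁ᵀ and a₂b₂ᵀ must span the same plane of matrices: they are the rank-1 matrices of the form x·S₀ + y·S₂.
det(x·S₀ + y·S₂) is 18·x² + 6·xy − 4·y² = 2·(3·x + 2·y)(3·x − y), vanishing at (x:y) = (2:-3) and (1:3).
M₁ = 2·S₀ − 3·S₂ = [[54, -54], [36, -36]] = 18·[3, 2][1, -1]ᵀ and M₂ = S₀ + 3·S₂ = [[-54, 36], [-27, 18]] = (-9)·[2, 1][3, -2]ᵀ, so take a₁ = [3, 2], b₁ = [1, -1], a₂ = [2, 1], b₂ = [3, -2].
Each slice is an integer combination of E₁ = a₁b₁ᵀ and E₂ = a₂b₂ᵀ: S₀ = 6·E₁ − 3·E₂, S₁ = −2·E₁ + E₂, S₂ = −2·E₁ − 2·E₂; reading off coefficients, c₁ = [6, -2, -2] and c₂ = [-3, 1, -2].
Hence T = [3, 2] ∘ [1, -1] ∘ [6, -2, -2] + [2, 1] ∘ [3, -2] ∘ [-3, 1, -2], so rank(T) ≤ 2.
These bounds meet, so rank(T) = 2.

2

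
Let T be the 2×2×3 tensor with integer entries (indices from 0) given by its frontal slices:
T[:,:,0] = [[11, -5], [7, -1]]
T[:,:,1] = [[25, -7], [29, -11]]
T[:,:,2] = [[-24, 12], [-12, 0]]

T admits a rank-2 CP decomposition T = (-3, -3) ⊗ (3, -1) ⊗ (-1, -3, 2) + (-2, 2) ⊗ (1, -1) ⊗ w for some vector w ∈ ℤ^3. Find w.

Subtract the known terms from T to get the rank-1 residual R = (-2, 2) ⊗ (1, -1) ⊗ w, so R[i,j,k] = a[i]·b[j]·w[k]. Pick indices with nonzero a[0]·b[0] = (-2)·(1) = -2. Only the fibre through (0,0,·) is needed: R[0,0,:] = T[0,0,:] − Σₗ aₗ[0]bₗ[0]cₗ = [11, 25, -24] − (-3)·(3)·(-1, -3, 2) = [2, -2, -6]. Then w[k] = R[0,0,k] / -2 for each k, giving w = [2, -2, -6] / -2 = (-1, 1, 3).

w = (-1, 1, 3)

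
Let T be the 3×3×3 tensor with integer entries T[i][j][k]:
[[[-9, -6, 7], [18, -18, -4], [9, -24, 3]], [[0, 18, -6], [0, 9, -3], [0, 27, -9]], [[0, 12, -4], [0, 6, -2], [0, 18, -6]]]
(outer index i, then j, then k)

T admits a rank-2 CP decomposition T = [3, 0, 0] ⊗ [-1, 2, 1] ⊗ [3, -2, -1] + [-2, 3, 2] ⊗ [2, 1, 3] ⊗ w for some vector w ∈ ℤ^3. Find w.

Subtract the known terms from T to get the rank-1 residual R = [-2, 3, 2] ⊗ [2, 1, 3] ⊗ w, so R[i,j,k] = a[i]·b[j]·w[k]. Pick indices with nonzero a[0]·b[0] = (-2)·(2) = -4. Only the fibre through (0,0,·) is needed: R[0,0,:] = T[0,0,:] − Σₗ aₗ[0]bₗ[0]cₗ = [-9, -6, 7] − (3)·(-1)·[3, -2, -1] = [0, -12, 4]. Then w[k] = R[0,0,k] / -4 for each k, giving w = [0, -12, 4] / -4 = [0, 3, -1].

w = [0, 3, -1]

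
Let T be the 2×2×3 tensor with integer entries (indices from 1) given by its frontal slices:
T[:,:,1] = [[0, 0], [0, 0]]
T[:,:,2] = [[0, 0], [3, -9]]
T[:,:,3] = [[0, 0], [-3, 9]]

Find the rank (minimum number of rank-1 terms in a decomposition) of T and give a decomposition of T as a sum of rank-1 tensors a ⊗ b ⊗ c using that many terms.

rank(T) = 1

Lower bound: T ≠ 0 (e.g. T[2,1,2] = 3), so rank(T) ≥ 1.
Upper bound: if T = a ⊗ b ⊗ c then every fibre of T is a multiple of the corresponding factor, so read the factors off the fibres through the nonzero entry T[2,1,2] = 3.
The mode-1 fibre T[:,1,2] = [0, 3] gives a = [0, 1] (primitive direction); the mode-2 fibre T[2,:,2] = [3, -9] gives b = [1, -3]; then c[k] = T[2,1,k] / (a[2]·b[1]) = [0, 3, -3] / 1 = [0, 3, -3].
Expanding [0, 1] ⊗ [1, -3] ⊗ [0, 3, -3] reproduces all 12 entries of T, so T = [0, 1] ⊗ [1, -3] ⊗ [0, 3, -3] and rank(T) ≤ 1.
These bounds meet, so rank(T) = 1.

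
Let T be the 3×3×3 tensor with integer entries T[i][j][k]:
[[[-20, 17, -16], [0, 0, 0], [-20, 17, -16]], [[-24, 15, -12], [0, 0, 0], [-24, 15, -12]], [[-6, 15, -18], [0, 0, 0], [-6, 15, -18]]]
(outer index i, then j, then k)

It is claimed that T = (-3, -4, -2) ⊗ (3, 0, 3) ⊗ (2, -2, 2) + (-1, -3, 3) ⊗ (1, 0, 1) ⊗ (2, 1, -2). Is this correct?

Reconstruct entry (1,0,0) from the claimed factors: Σₗ aₗ[1]bₗ[0]cₗ[0] = (-4)·(3)·(2) + (-3)·(1)·(2) = -30, but T[1,0,0] = -24. The claim is false.

No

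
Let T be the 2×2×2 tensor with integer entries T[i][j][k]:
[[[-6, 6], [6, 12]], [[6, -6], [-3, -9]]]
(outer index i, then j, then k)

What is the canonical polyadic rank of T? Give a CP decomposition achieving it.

Lower bound: the mode-2 unfolding of T (rows indexed by j, columns by (i,k) = (0,0), (0,1), (1,0), (1,1)) is [[-6, 6, 6, -6], [6, 12, -3, -9]].
There the 2×2 minor on rows j ∈ {0, 1}, columns (i,k) ∈ {(0,0), (0,1)} is det [[-6, 6], [6, 12]] = -108 ≠ 0, so this unfolding has rank ≥ 2; CP rank is at least every unfolding rank, so rank(T) ≥ 2. (Flattening ranks never certify an upper bound on CP rank; for that we must actually write T with 2 rank-1 terms.)
Upper bound — finding two terms. Write S_k = T[:,:,k] for the frontal slices: S₀ = [[-6, 6], [6, -3]], S₁ = [[6, 12], [-6, -9]].
If T = a₁ ⊗ b₁ ⊗ c₁ + a₂ ⊗ b₂ ⊗ c₂ then each S_k = c₁[k]·a₁b₁ᵀ + c₂[k]·a₂b₂ᵀ. S₀ and S₁ are linearly independent, so a₁b₁ᵀ and a₂b₂ᵀ must span the same plane of matrices: they are the rank-1 matrices of the form x·S₀ + y·S₁.
det(x·S₀ + y·S₁) is −18·x² + 18·y² = (-18)·(x − y)(x + y), vanishing at (x:y) = (1:1) and (1:-1).
M₁ = S₀ + S₁ = [[0, 18], [0, -12]] = 6·[3, -2][0, 1]ᵀ and M₂ = S₀ − S₁ = [[-12, -6], [12, 6]] = (-6)·[1, -1][2, 1]ᵀ, so take a₁ = [3, -2], b₁ = [0, 1], a₂ = [1, -1], b₂ = [2, 1].
Each slice is an integer combination of E₁ = a₁b₁ᵀ and E₂ = a₂b₂ᵀ: S₀ = 3·E₁ − 3·E₂, S₁ = 3·E₁ + 3·E₂; reading off coefficients, c₁ = [3, 3] and c₂ = [-3, 3].
Hence T = [3, -2] ⊗ [0, 1] ⊗ [3, 3] + [1, -1] ⊗ [2, 1] ⊗ [-3, 3], so rank(T) ≤ 2.
These bounds meet, so rank(T) = 2.

rank(T) = 2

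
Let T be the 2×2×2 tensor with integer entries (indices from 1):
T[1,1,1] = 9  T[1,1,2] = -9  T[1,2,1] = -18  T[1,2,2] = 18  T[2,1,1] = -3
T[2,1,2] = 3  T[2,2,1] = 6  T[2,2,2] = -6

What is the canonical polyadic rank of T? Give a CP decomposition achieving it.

rank(T) = 1

Lower bound: T ≠ 0 (e.g. T[1,1,1] = 9), so rank(T) ≥ 1.
Upper bound: if T = a ⊗ b ⊗ c then every fibre of T is a multiple of the corresponding factor, so read the factors off the fibres through the nonzero entry T[1,1,1] = 9.
The mode-1 fibre T[:,1,1] = [9, -3] gives a = [3, -1] (primitive direction); the mode-2 fibre T[1,:,1] = [9, -18] gives b = [1, -2]; then c[k] = T[1,1,k] / (a[1]·b[1]) = [9, -9] / 3 = [3, -3].
Expanding [3, -1] ⊗ [1, -2] ⊗ [3, -3] reproduces all 8 entries of T, so T = [3, -1] ⊗ [1, -2] ⊗ [3, -3] and rank(T) ≤ 1.
These bounds meet, so rank(T) = 1.
Check entry T[2,1,2] = 3: (-1)·(1)·(-3) = 3.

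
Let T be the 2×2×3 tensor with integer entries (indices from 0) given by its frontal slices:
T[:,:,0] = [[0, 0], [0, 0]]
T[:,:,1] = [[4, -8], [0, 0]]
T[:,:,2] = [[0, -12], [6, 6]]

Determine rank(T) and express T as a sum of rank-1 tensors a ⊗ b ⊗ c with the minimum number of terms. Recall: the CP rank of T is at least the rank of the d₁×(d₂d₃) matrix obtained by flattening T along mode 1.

Lower bound: the mode-1 unfolding of T (rows indexed by i, columns by (j,k) = (0,0), (0,1), (0,2), (1,0), (1,1), (1,2)) is [[0, 4, 0, 0, -8, -12], [0, 0, 6, 0, 0, 6]].
There the 2×2 minor on rows i ∈ {0, 1}, columns (j,k) ∈ {(0,1), (0,2)} is det [[4, 0], [0, 6]] = 24 ≠ 0, so this unfolding has rank ≥ 2; CP rank is at least every unfolding rank, so rank(T) ≥ 2. (This is only a lower bound: in general the CP rank may exceed every unfolding rank, so we still need to exhibit 2 rank-1 terms summing to T.)
Upper bound — finding two terms. Write S_k = T[:,:,k] for the frontal slices: S₀ = [[0, 0], [0, 0]], S₁ = [[4, -8], [0, 0]], S₂ = [[0, -12], [6, 6]].
If T = a₁ ⊗ b₁ ⊗ c₁ + a₂ ⊗ b₂ ⊗ c₂ then each S_k = c₁[k]·a₁b₁ᵀ + c₂[k]·a₂b₂ᵀ. S₁ and S₂ are linearly independent, so a₁b₁ᵀ and a₂b₂ᵀ must span the same plane of matrices: they are the rank-1 matrices of the form x·S₁ + y·S₂.
det(x·S₁ + y·S₂) is 72·xy + 72·y² = 72·(y)(x + y), vanishing at (x:y) = (1:0) and (1:-1).
M₁ = S₁ = [[4, -8], [0, 0]] = 4·(1, 0)(1, -2)ᵀ and M₂ = S₁ − S₂ = [[4, 4], [-6, -6]] = 2·(2, -3)(1, 1)ᵀ, so take a₁ = (1, 0), b₁ = (1, -2), a₂ = (2, -3), b₂ = (1, 1).
Each slice is an integer combination of E₁ = a₁b₁ᵀ and E₂ = a₂b₂ᵀ: S₀ = 0, S₁ = 4·E₁, S₂ = 4·E₁ − 2·E₂; reading off coefficients, c₁ = (0, 4, 4) and c₂ = (0, 0, -2).
Hence T = (1, 0) ⊗ (1, -2) ⊗ (0, 4, 4) + (2, -3) ⊗ (1, 1) ⊗ (0, 0, -2), so rank(T) ≤ 2.
These bounds meet, so rank(T) = 2.

rank(T) = 2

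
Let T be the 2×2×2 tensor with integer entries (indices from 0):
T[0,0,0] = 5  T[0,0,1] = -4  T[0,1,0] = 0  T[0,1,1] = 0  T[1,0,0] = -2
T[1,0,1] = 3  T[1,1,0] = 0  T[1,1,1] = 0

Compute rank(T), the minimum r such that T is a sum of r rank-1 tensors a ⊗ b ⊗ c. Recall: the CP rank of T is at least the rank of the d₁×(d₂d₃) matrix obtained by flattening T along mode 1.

2

Lower bound: the mode-3 unfolding of T (rows indexed by k, columns by (i,j) = (0,0), (0,1), (1,0), (1,1)) is [[5, 0, -2, 0], [-4, 0, 3, 0]].
There the 2×2 minor on rows k ∈ {0, 1}, columns (i,j) ∈ {(0,0), (1,0)} is det [[5, -2], [-4, 3]] = 7 ≠ 0, so this unfolding has rank ≥ 2; CP rank is at least every unfolding rank, so rank(T) ≥ 2. (This is only a lower bound: in general the CP rank may exceed every unfolding rank, so we still need to exhibit 2 rank-1 terms summing to T.)
Upper bound — finding two terms. Every mode-2 slice of T is a multiple of one matrix: T[:,j,:] = b[j]·M with b = (1, 0) and M = [[5, -4], [-2, 3]] (rows indexed by i, columns by k). So it suffices to write M as a sum of two rank-1 matrices.
Splitting M by its rows (i = 0, 1), M = (1, 0)(5, -4)ᵀ + (0, 1)(-2, 3)ᵀ.
Hence T = (1, 0) ⊗ (1, 0) ⊗ (5, -4) + (0, 1) ⊗ (1, 0) ⊗ (-2, 3), so rank(T) ≤ 2.
These bounds meet, so rank(T) = 2.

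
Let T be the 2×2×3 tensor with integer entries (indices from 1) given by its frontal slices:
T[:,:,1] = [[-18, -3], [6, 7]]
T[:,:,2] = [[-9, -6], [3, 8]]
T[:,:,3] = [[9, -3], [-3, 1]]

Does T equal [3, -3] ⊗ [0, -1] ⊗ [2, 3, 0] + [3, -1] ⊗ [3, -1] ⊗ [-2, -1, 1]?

No

Reconstruct entry (1,2,1) from the claimed factors: Σₗ aₗ[1]bₗ[2]cₗ[1] = (3)·(-1)·(2) + (3)·(-1)·(-2) = 0, but T[1,2,1] = -3. The claim is false.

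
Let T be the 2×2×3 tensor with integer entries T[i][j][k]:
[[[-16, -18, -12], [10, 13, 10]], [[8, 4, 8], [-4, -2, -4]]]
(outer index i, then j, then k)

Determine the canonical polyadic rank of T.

Lower bound: the mode-3 unfolding of T (rows indexed by k, columns by (i,j) = (0,0), (0,1), (1,0), (1,1)) is [[-16, 10, 8, -4], [-18, 13, 4, -2], [-12, 10, 8, -4]].
There the 3×3 minor on rows k ∈ {0, 1, 2}, columns (i,j) ∈ {(0,0), (0,1), (1,0)} is det [[-16, 10, 8], [-18, 13, 4], [-12, 10, 8]] = -256 ≠ 0, so this unfolding has rank ≥ 3; CP rank is at least every unfolding rank, so rank(T) ≥ 3. (Unfolding ranks only ever bound the CP rank from below — rank(T) can be strictly larger than all of them — so the matching upper bound has to come from an explicit 3-term decomposition.)
Upper bound: T is a sum of 3 rank-1 terms, T = (1, -2) ∘ (2, -1) ∘ (-2, -1, -2) + (1, 0) ∘ (1, -1) ∘ (-4, -8, -8) + (1, 0) ∘ (2, -1) ∘ (-4, -4, 0) (written with every a and b primitive with positive leading entry and the scale carried by c; CP decompositions are not unique, and this one is verified by expanding entrywise), so rank(T) ≤ 3.
These bounds meet, so rank(T) = 3.

3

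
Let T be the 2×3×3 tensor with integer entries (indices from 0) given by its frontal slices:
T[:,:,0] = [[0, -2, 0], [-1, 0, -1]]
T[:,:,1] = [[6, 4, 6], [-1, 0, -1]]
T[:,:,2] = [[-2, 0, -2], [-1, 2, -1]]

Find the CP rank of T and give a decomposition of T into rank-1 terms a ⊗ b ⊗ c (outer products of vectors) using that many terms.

rank(T) = 3

Lower bound: the mode-3 unfolding of T (rows indexed by k, columns by (i,j) = (0,0), (0,1), (0,2), (1,0), (1,1), (1,2)) is [[0, -2, 0, -1, 0, -1], [6, 4, 6, -1, 0, -1], [-2, 0, -2, -1, 2, -1]].
There the 3×3 minor on rows k ∈ {0, 1, 2}, columns (i,j) ∈ {(0,0), (0,1), (1,0)} is det [[0, -2, -1], [6, 4, -1], [-2, 0, -1]] = -24 ≠ 0, so this unfolding has rank ≥ 3; CP rank is at least every unfolding rank, so rank(T) ≥ 3. (This is only a lower bound: in general the CP rank may exceed every unfolding rank, so we still need to exhibit 3 rank-1 terms summing to T.)
Upper bound: T is a sum of 3 rank-1 terms, T = [0, 1] ⊗ [1, -1, 1] ⊗ [0, 0, -2] + [1, 0] ⊗ [1, 1, 1] ⊗ [-2, 4, 0] + [2, -1] ⊗ [1, 0, 1] ⊗ [1, 1, -1] (one valid choice — decompositions are not unique — normalised so each a, b is primitive with positive first nonzero entry; check it by expanding all entries), so rank(T) ≤ 3.
These bounds meet, so rank(T) = 3.
Check entry T[1,2,1] = -1: (1)·(1)·(0) + (0)·(1)·(4) + (-1)·(1)·(1) = -1.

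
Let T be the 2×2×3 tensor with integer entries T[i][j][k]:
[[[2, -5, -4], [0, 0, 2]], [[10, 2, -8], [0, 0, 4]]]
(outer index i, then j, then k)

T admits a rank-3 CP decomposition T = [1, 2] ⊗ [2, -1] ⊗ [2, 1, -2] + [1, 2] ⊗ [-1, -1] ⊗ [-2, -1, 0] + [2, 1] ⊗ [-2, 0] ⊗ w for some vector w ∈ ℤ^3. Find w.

Subtract the known terms from T to get the rank-1 residual R = [2, 1] ⊗ [-2, 0] ⊗ w, so R[i,j,k] = a[i]·b[j]·w[k]. Pick indices with nonzero a[0]·b[0] = (2)·(-2) = -4. Only the fibre through (0,0,·) is needed: R[0,0,:] = T[0,0,:] − Σₗ aₗ[0]bₗ[0]cₗ = [2, -5, -4] − (1)·(2)·[2, 1, -2] − (1)·(-1)·[-2, -1, 0] = [-4, -8, 0]. Then w[k] = R[0,0,k] / -4 for each k, giving w = [-4, -8, 0] / -4 = [1, 2, 0].

w = [1, 2, 0]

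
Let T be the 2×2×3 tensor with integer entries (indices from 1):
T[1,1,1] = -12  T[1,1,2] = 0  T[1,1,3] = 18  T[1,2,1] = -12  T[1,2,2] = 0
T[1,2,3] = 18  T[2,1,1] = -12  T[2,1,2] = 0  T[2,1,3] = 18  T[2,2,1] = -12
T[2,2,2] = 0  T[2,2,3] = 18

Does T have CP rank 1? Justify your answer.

Yes

If T = a ⊗ b ⊗ c then every fibre of T is a multiple of the corresponding factor, so read the factors off the fibres through the nonzero entry T[1,1,1] = -12.
The mode-1 fibre T[:,1,1] = [-12, -12] gives a = (1, 1) (primitive direction); the mode-2 fibre T[1,:,1] = [-12, -12] gives b = (1, 1); then c[k] = T[1,1,k] / (a[1]·b[1]) = [-12, 0, 18] / 1 = (-12, 0, 18).
Expanding (1, 1) ⊗ (1, 1) ⊗ (-12, 0, 18) reproduces all 12 entries of T, so T = (1, 1) ⊗ (1, 1) ⊗ (-12, 0, 18) and rank(T) ≤ 1.
Equivalently every frontal slice T[:,:,k] is c[k] times the rank-1 matrix (1, 1) ⊗ (1, 1). So T has rank 1 (it is nonzero).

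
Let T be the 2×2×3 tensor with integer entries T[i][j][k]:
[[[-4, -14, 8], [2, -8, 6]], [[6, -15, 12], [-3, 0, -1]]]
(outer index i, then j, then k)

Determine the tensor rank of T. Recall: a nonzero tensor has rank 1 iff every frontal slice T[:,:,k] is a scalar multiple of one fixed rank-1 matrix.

Lower bound: the mode-3 unfolding of T (rows indexed by k, columns by (i,j) = (0,0), (0,1), (1,0), (1,1)) is [[-4, 2, 6, -3], [-14, -8, -15, 0], [8, 6, 12, -1]].
There the 2×2 minor on rows k ∈ {0, 1}, columns (i,j) ∈ {(0,0), (0,1)} is det [[-4, 2], [-14, -8]] = 60 ≠ 0, so this unfolding has rank ≥ 2; CP rank is at least every unfolding rank, so rank(T) ≥ 2. (Unfolding ranks only ever bound the CP rank from below — rank(T) can be strictly larger than all of them — so the matching upper bound has to come from an explicit 2-term decomposition.)
Upper bound — finding two terms. Write S_k = T[:,:,k] for the frontal slices: S₀ = [[-4, 2], [6, -3]], S₁ = [[-14, -8], [-15, 0]], S₂ = [[8, 6], [12, -1]].
If T = a₁ ⊗ b₁ ⊗ c₁ + a₂ ⊗ b₂ ⊗ c₂ then each S_k = c₁[k]·a₁b₁ᵀ + c₂[k]·a₂b₂ᵀ. S₀ and S₁ are linearly independent, so a₁b₁ᵀ and a₂b₂ᵀ must span the same plane of matrices: they are the rank-1 matrices of the form x·S₀ + y·S₁.
det(x·S₀ + y·S₁) is 120·xy − 120·y² = 120·(x − y)(y), vanishing at (x:y) = (1:1) and (1:0).
M₁ = S₀ + S₁ = [[-18, -6], [-9, -3]] = (-3)·[2, 1][3, 1]ᵀ and M₂ = S₀ = [[-4, 2], [6, -3]] = −[2, -3][2, -1]ᵀ, so take a₁ = [2, 1], b₁ = [3, 1], a₂ = [2, -3], b₂ = [2, -1].
Each slice is an integer combination of E₁ = a₁b₁ᵀ and E₂ = a₂b₂ᵀ: S₀ = −E₂, S₁ = −3·E₁ + E₂, S₂ = 2·E₁ − E₂; reading off coefficients, c₁ = [0, -3, 2] and c₂ = [-1, 1, -1].
Hence T = [2, 1] ⊗ [3, 1] ⊗ [0, -3, 2] + [2, -3] ⊗ [2, -1] ⊗ [-1, 1, -1], so rank(T) ≤ 2.
These bounds meet, so rank(T) = 2.

2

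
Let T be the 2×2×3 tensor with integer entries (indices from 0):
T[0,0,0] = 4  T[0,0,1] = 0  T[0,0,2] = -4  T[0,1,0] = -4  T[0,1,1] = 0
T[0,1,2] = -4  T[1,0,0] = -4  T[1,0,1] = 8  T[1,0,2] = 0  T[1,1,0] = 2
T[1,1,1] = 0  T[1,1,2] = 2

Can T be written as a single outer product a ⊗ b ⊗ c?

No

The mode-3 unfolding of T (rows indexed by k, columns by (i,j) = (0,0), (0,1), (1,0), (1,1)) is [[4, -4, -4, 2], [0, 0, 8, 0], [-4, -4, 0, 2]].
There the 3×3 minor on rows k ∈ {0, 1, 2}, columns (i,j) ∈ {(0,0), (0,1), (1,0)} is det [[4, -4, -4], [0, 0, 8], [-4, -4, 0]] = 256 ≠ 0, so this unfolding has rank ≥ 3; CP rank is at least every unfolding rank, so rank(T) ≥ 3.
In particular rank(T) ≥ 3 > 1, so T is not rank-1.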